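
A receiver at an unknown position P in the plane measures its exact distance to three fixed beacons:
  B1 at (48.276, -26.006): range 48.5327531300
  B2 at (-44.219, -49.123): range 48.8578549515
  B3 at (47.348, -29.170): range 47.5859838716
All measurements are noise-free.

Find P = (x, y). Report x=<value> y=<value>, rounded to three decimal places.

eq1: (x − 48.276)² + (y + 26.006)² = 48.5327531300²
eq2: (x + 44.219)² + (y + 49.123)² = 48.8578549515²
eq3: (x − 47.348)² + (y + 29.170)² = 47.5859838716²
eq1−eq3, eq1−eq2 (x²,y² cancel):
  -1.856·x − 6.328·y = 176.840057
  -184.990·x − 46.234·y = 1329.843014
det = -1.856·-46.234 − -6.328·-184.990 = -1084.806416
x = (176.840057·-46.234 − -6.328·1329.843014) / -1084.806416 = -0.220522
y = (-1.856·1329.843014 − 176.840057·-184.990) / -1084.806416 = -27.880969

x=-0.221 y=-27.881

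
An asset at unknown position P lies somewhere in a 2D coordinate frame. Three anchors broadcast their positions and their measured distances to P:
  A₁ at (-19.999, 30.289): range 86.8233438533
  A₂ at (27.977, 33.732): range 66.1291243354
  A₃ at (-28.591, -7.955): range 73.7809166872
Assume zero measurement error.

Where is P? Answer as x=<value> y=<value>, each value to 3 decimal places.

eq1: (x + 19.999)² + (y − 30.289)² = 86.8233438533²
eq2: (x − 27.977)² + (y − 33.732)² = 66.1291243354²
eq3: (x + 28.591)² + (y + 7.955)² = 73.7809166872²
eq2−eq1, eq2−eq3 (x²,y² cancel):
  -95.952·x − 6.886·y = -3768.408783
  -113.136·x − 83.374·y = -2110.395629
det = -95.952·-83.374 − -6.886·-113.136 = 7220.847552
x = (-3768.408783·-83.374 − -6.886·-2110.395629) / 7220.847552 = 41.498609
y = (-95.952·-2110.395629 − -3768.408783·-113.136) / 7220.847552 = -30.999964

x=41.499 y=-31.000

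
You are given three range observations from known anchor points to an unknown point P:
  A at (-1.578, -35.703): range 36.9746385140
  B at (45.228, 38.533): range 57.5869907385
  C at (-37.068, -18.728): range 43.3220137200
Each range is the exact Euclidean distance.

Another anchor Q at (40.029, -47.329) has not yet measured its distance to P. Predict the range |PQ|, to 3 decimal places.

eq1: (x + 1.578)² + (y + 35.703)² = 36.9746385140²
eq2: (x − 45.228)² + (y − 38.533)² = 57.5869907385²
eq3: (x + 37.068)² + (y + 18.728)² = 43.3220137200²
eq3−eq2, eq3−eq1 (x²,y² cancel):
  164.592·x + 114.522·y = 366.124835
  70.980·x − 33.950·y = 62.092665
det = 164.592·-33.950 − 114.522·70.980 = -13716.669960
x = (366.124835·-33.950 − 114.522·62.092665) / -13716.669960 = 1.424611
y = (164.592·62.092665 − 366.124835·70.980) / -13716.669960 = 1.149520
|P − Q| = √((1.424611 − 40.029)² + (1.149520 − -47.329)²) = 61.971492

61.971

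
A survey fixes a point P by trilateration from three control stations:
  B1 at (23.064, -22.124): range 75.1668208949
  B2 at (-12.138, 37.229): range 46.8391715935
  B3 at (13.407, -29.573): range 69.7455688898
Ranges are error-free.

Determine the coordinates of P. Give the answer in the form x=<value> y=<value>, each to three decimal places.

eq1: (x − 23.064)² + (y + 22.124)² = 75.1668208949²
eq2: (x + 12.138)² + (y − 37.229)² = 46.8391715935²
eq3: (x − 13.407)² + (y + 29.573)² = 69.7455688898²
eq1−eq3, eq1−eq2 (x²,y² cancel):
  -19.314·x − 14.898·y = 818.497090
  -70.404·x + 118.706·y = 3968.052981
det = -19.314·118.706 − -14.898·-70.404 = -3341.566476
x = (818.497090·118.706 − -14.898·3968.052981) / -3341.566476 = -46.767458
y = (-19.314·3968.052981 − 818.497090·-70.404) / -3341.566476 = 5.689998

x=-46.767 y=5.690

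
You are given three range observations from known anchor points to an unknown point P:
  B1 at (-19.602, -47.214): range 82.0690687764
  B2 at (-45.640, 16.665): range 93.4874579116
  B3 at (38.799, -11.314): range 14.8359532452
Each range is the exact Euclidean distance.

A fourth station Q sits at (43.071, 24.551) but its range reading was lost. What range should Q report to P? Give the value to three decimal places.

23.496

eq1: (x + 19.602)² + (y + 47.214)² = 82.0690687764²
eq2: (x + 45.640)² + (y − 16.665)² = 93.4874579116²
eq3: (x − 38.799)² + (y + 11.314)² = 14.8359532452²
eq3−eq2, eq3−eq1 (x²,y² cancel):
  -168.878·x + 55.958·y = -7792.436450
  -116.802·x − 71.800·y = -5535.195338
det = -168.878·-71.800 − 55.958·-116.802 = 18661.446716
x = (-7792.436450·-71.800 − 55.958·-5535.195338) / 18661.446716 = 46.579207
y = (-168.878·-5535.195338 − -7792.436450·-116.802) / 18661.446716 = 1.318256
|P − Q| = √((46.579207 − 43.071)² + (1.318256 − 24.551)²) = 23.496126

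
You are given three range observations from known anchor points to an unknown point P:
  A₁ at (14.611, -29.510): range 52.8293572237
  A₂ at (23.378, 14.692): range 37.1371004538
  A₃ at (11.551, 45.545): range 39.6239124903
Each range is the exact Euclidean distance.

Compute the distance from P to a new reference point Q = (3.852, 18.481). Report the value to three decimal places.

17.939

eq1: (x − 14.611)² + (y + 29.510)² = 52.8293572237²
eq2: (x − 23.378)² + (y − 14.692)² = 37.1371004538²
eq3: (x − 11.551)² + (y − 45.545)² = 39.6239124903²
eq2−eq1, eq2−eq3 (x²,y² cancel):
  -17.534·x − 88.404·y = -1089.841082
  -23.654·x + 61.706·y = 1254.496667
det = -17.534·61.706 − -88.404·-23.654 = -3173.061220
x = (-1089.841082·61.706 − -88.404·1254.496667) / -3173.061220 = -13.757311
y = (-17.534·1254.496667 − -1089.841082·-23.654) / -3173.061220 = 15.056579
|P − Q| = √((-13.757311 − 3.852)² + (15.056579 − 18.481)²) = 17.939189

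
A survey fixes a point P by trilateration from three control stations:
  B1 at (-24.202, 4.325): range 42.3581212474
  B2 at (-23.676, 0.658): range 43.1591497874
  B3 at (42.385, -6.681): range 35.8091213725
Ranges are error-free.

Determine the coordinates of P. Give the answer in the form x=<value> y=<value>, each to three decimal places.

eq1: (x + 24.202)² + (y − 4.325)² = 42.3581212474²
eq2: (x + 23.676)² + (y − 0.658)² = 43.1591497874²
eq3: (x − 42.385)² + (y + 6.681)² = 35.8091213725²
eq3−eq1, eq3−eq2 (x²,y² cancel):
  -133.174·x + 22.012·y = -1748.598819
  -132.122·x + 14.678·y = -1860.557083
det = -133.174·14.678 − 22.012·-132.122 = 953.541492
x = (-1748.598819·14.678 − 22.012·-1860.557083) / 953.541492 = 16.033544
y = (-133.174·-1860.557083 − -1748.598819·-132.122) / 953.541492 = 17.565524

x=16.034 y=17.566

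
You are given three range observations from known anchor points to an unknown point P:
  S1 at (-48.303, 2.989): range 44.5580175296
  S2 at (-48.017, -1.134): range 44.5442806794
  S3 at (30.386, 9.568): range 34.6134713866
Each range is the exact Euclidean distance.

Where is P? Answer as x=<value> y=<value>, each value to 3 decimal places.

x=-3.753 y=3.859

eq1: (x + 48.303)² + (y − 2.989)² = 44.5580175296²
eq2: (x + 48.017)² + (y + 1.134)² = 44.5442806794²
eq3: (x − 30.386)² + (y − 9.568)² = 34.6134713866²
eq1−eq3, eq1−eq2 (x²,y² cancel):
  157.378·x + 13.158·y = -539.933785
  0.572·x − 8.246·y = -33.971700
det = 157.378·-8.246 − 13.158·0.572 = -1305.265364
x = (-539.933785·-8.246 − 13.158·-33.971700) / -1305.265364 = -3.753485
y = (157.378·-33.971700 − -539.933785·0.572) / -1305.265364 = 3.859411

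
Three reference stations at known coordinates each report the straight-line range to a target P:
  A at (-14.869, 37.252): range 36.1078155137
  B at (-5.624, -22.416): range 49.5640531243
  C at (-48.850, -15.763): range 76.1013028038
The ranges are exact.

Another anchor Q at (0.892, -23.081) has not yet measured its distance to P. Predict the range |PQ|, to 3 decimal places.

eq1: (x + 14.869)² + (y − 37.252)² = 36.1078155137²
eq2: (x + 5.624)² + (y + 22.416)² = 49.5640531243²
eq3: (x + 48.850)² + (y + 15.763)² = 76.1013028038²
eq1−eq2, eq1−eq3 (x²,y² cancel):
  18.490·x − 119.336·y = -2227.513254
  -67.962·x − 106.030·y = -3461.637943
det = 18.490·-106.030 − -119.336·-67.962 = -10070.807932
x = (-2227.513254·-106.030 − -119.336·-3461.637943) / -10070.807932 = 17.567091
y = (18.490·-3461.637943 − -2227.513254·-67.962) / -10070.807932 = 21.387752
|P − Q| = √((17.567091 − 0.892)² + (21.387752 − -23.081)²) = 47.492405

47.492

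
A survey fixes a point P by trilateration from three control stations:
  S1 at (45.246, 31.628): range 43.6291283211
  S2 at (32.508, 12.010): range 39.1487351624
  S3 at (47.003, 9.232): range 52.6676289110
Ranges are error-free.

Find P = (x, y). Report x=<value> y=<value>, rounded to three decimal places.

eq1: (x − 45.246)² + (y − 31.628)² = 43.6291283211²
eq2: (x − 32.508)² + (y − 12.010)² = 39.1487351624²
eq3: (x − 47.003)² + (y − 9.232)² = 52.6676289110²
eq1−eq2, eq1−eq3 (x²,y² cancel):
  -25.476·x − 39.236·y = -1475.643363
  3.514·x − 44.792·y = -1623.397364
det = -25.476·-44.792 − -39.236·3.514 = 1278.996296
x = (-1475.643363·-44.792 − -39.236·-1623.397364) / 1278.996296 = 1.877565
y = (-25.476·-1623.397364 − -1475.643363·3.514) / 1278.996296 = 36.390318

x=1.878 y=36.390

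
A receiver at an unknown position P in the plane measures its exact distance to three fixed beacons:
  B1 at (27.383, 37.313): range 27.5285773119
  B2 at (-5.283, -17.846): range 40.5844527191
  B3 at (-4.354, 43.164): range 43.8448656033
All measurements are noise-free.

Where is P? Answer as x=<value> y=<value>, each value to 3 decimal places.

x=24.279 y=9.960

eq1: (x − 27.383)² + (y − 37.313)² = 27.5285773119²
eq2: (x + 5.283)² + (y + 17.846)² = 40.5844527191²
eq3: (x + 4.354)² + (y − 43.164)² = 43.8448656033²
eq1−eq3, eq1−eq2 (x²,y² cancel):
  -63.474·x + 11.702·y = -1424.550117
  -65.332·x − 110.318·y = -2684.974087
det = -63.474·-110.318 − 11.702·-65.332 = 7766.839796
x = (-1424.550117·-110.318 − 11.702·-2684.974087) / 7766.839796 = 24.279255
y = (-63.474·-2684.974087 − -1424.550117·-65.332) / 7766.839796 = 9.959950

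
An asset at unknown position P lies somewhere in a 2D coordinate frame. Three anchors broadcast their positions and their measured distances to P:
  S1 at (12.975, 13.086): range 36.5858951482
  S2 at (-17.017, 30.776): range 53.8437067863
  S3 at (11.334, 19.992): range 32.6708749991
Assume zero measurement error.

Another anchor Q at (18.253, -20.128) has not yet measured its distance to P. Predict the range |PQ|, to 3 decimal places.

eq1: (x − 12.975)² + (y − 13.086)² = 36.5858951482²
eq2: (x + 17.017)² + (y − 30.776)² = 53.8437067863²
eq3: (x − 11.334)² + (y − 19.992)² = 32.6708749991²
eq3−eq1, eq3−eq2 (x²,y² cancel):
  3.282·x − 13.812·y = -459.687250
  -56.702·x + 21.568·y = -1123.157842
det = 3.282·21.568 − -13.812·-56.702 = -712.381848
x = (-459.687250·21.568 − -13.812·-1123.157842) / -712.381848 = 35.693766
y = (3.282·-1123.157842 − -459.687250·-56.702) / -712.381848 = 41.763263
|P − Q| = √((35.693766 − 18.253)² + (41.763263 − -20.128)²) = 64.301701

64.302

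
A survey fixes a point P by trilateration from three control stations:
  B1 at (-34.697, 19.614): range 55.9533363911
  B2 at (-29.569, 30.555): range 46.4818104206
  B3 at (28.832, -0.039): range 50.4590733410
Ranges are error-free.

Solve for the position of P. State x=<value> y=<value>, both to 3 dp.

x=13.501 y=48.035

eq1: (x + 34.697)² + (y − 19.614)² = 55.9533363911²
eq2: (x + 29.569)² + (y − 30.555)² = 46.4818104206²
eq3: (x − 28.832)² + (y + 0.039)² = 50.4590733410²
eq2−eq3, eq2−eq1 (x²,y² cancel):
  116.802·x − 61.188·y = -1362.207423
  -10.256·x − 21.882·y = -1189.560134
det = 116.802·-21.882 − -61.188·-10.256 = -3183.405492
x = (-1362.207423·-21.882 − -61.188·-1189.560134) / -3183.405492 = 13.500945
y = (116.802·-1189.560134 − -1362.207423·-10.256) / -3183.405492 = 48.034661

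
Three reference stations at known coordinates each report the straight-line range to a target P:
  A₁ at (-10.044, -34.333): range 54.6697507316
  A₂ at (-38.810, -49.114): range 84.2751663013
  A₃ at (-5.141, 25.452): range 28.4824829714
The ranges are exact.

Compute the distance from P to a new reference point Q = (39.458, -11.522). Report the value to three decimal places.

30.357

eq1: (x + 10.044)² + (y + 34.333)² = 54.6697507316²
eq2: (x + 38.810)² + (y + 49.114)² = 84.2751663013²
eq3: (x + 5.141)² + (y − 25.452)² = 28.4824829714²
eq2−eq3, eq2−eq1 (x²,y² cancel):
  67.338·x + 149.132·y = 3046.884908
  57.532·x + 29.562·y = 1474.757739
det = 67.338·29.562 − 149.132·57.532 = -6589.216268
x = (3046.884908·29.562 − 149.132·1474.757739) / -6589.216268 = 19.708195
y = (67.338·1474.757739 − 3046.884908·57.532) / -6589.216268 = 11.531894
|P − Q| = √((19.708195 − 39.458)² + (11.531894 − -11.522)²) = 30.356825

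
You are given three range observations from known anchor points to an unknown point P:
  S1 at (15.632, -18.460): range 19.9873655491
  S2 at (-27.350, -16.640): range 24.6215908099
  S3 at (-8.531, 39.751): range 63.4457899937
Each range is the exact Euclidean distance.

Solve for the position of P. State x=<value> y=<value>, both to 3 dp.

eq1: (x − 15.632)² + (y + 18.460)² = 19.9873655491²
eq2: (x + 27.350)² + (y + 16.640)² = 24.6215908099²
eq3: (x + 8.531)² + (y − 39.751)² = 63.4457899937²
eq3−eq1, eq3−eq2 (x²,y² cancel):
  48.326·x − 116.422·y = 2558.084548
  -37.638·x − 112.782·y = 2791.137672
det = 48.326·-112.782 − -116.422·-37.638 = -9832.194168
x = (2558.084548·-112.782 − -116.422·2791.137672) / -9832.194168 = -3.706593
y = (48.326·2791.137672 − 2558.084548·-37.638) / -9832.194168 = -23.511101

x=-3.707 y=-23.511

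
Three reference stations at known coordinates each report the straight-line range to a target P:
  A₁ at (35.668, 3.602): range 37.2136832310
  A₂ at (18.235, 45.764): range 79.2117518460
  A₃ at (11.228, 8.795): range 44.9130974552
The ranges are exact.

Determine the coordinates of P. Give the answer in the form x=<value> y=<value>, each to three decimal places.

x=28.091 y=-32.832

eq1: (x − 35.668)² + (y − 3.602)² = 37.2136832310²
eq2: (x − 18.235)² + (y − 45.764)² = 79.2117518460²
eq3: (x − 11.228)² + (y − 8.795)² = 44.9130974552²
eq1−eq2, eq1−eq3 (x²,y² cancel):
  -34.866·x + 84.324·y = -3747.965118
  -48.880·x + 10.386·y = -1714.088722
det = -34.866·10.386 − 84.324·-48.880 = 3759.638844
x = (-3747.965118·10.386 − 84.324·-1714.088722) / 3759.638844 = 28.091116
y = (-34.866·-1714.088722 − -3747.965118·-48.880) / 3759.638844 = -32.832174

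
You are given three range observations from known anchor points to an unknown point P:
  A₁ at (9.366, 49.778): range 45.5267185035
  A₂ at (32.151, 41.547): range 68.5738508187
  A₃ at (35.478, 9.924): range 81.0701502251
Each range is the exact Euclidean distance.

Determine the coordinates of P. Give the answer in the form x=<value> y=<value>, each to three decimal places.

x=-36.124 y=47.944

eq1: (x − 9.366)² + (y − 49.778)² = 45.5267185035²
eq2: (x − 32.151)² + (y − 41.547)² = 68.5738508187²
eq3: (x − 35.478)² + (y − 9.924)² = 81.0701502251²
eq2−eq1, eq2−eq3 (x²,y² cancel):
  -45.570·x + 16.462·y = 2435.422148
  6.654·x − 63.246·y = -3272.661991
det = -45.570·-63.246 − 16.462·6.654 = 2772.582072
x = (2435.422148·-63.246 − 16.462·-3272.661991) / 2772.582072 = -36.123781
y = (-45.570·-3272.661991 − 2435.422148·6.654) / 2772.582072 = 47.944445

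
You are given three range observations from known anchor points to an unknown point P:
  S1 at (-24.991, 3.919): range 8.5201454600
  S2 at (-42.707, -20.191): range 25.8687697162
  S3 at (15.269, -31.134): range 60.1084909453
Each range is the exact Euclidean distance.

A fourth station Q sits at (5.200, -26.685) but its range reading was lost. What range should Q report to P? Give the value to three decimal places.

49.390

eq1: (x + 24.991)² + (y − 3.919)² = 8.5201454600²
eq2: (x + 42.707)² + (y + 20.191)² = 25.8687697162²
eq3: (x − 15.269)² + (y + 31.134)² = 60.1084909453²
eq1−eq3, eq1−eq2 (x²,y² cancel):
  80.520·x − 70.106·y = -2977.878130
  -35.432·x − 48.220·y = 995.055320
det = 80.520·-48.220 − -70.106·-35.432 = -6366.670192
x = (-2977.878130·-48.220 − -70.106·995.055320) / -6366.670192 = -33.510866
y = (80.520·995.055320 − -2977.878130·-35.432) / -6366.670192 = 3.988007
|P − Q| = √((-33.510866 − 5.200)² + (3.988007 − -26.685)²) = 49.389923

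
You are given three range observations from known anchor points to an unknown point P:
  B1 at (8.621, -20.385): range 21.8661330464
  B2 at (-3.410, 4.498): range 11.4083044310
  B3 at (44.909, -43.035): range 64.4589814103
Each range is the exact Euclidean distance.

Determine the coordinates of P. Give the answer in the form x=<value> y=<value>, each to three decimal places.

x=-7.855 y=-6.009

eq1: (x − 8.621)² + (y + 20.385)² = 21.8661330464²
eq2: (x + 3.410)² + (y − 4.498)² = 11.4083044310²
eq3: (x − 44.909)² + (y + 43.035)² = 64.4589814103²
eq2−eq3, eq2−eq1 (x²,y² cancel):
  96.638·x − 95.066·y = -187.841472
  24.062·x − 49.766·y = 110.031398
det = 96.638·-49.766 − -95.066·24.062 = -2521.808616
x = (-187.841472·-49.766 − -95.066·110.031398) / -2521.808616 = -7.854824
y = (96.638·110.031398 − -187.841472·24.062) / -2521.808616 = -6.008805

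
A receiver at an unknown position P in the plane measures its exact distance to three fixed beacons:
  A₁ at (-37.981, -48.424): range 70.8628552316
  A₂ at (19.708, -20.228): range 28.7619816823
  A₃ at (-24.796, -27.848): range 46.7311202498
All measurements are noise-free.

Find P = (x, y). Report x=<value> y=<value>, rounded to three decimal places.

eq1: (x + 37.981)² + (y + 48.424)² = 70.8628552316²
eq2: (x − 19.708)² + (y + 20.228)² = 28.7619816823²
eq3: (x + 24.796)² + (y + 27.848)² = 46.7311202498²
eq2−eq3, eq2−eq1 (x²,y² cancel):
  -89.008·x − 15.240·y = -763.770538
  -115.378·x − 56.392·y = -1204.429772
det = -89.008·-56.392 − -15.240·-115.378 = 3260.978416
x = (-763.770538·-56.392 − -15.240·-1204.429772) / 3260.978416 = 7.579025
y = (-89.008·-1204.429772 − -763.770538·-115.378) / 3260.978416 = 5.851486

x=7.579 y=5.851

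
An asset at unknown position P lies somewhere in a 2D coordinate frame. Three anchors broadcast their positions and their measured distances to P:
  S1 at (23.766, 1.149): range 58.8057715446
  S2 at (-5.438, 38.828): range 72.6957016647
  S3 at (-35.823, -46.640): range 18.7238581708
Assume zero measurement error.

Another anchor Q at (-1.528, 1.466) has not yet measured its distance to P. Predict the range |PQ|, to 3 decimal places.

40.368

eq1: (x − 23.766)² + (y − 1.149)² = 58.8057715446²
eq2: (x + 5.438)² + (y − 38.828)² = 72.6957016647²
eq3: (x + 35.823)² + (y + 46.640)² = 18.7238581708²
eq3−eq1, eq3−eq2 (x²,y² cancel):
  119.178·x + 95.578·y = -5999.969874
  60.770·x + 170.936·y = -6855.473677
det = 119.178·170.936 − 95.578·60.770 = 14563.535548
x = (-5999.969874·170.936 − 95.578·-6855.473677) / 14563.535548 = -25.431901
y = (119.178·-6855.473677 − -5999.969874·60.770) / 14563.535548 = -31.064124
|P − Q| = √((-25.431901 − -1.528)² + (-31.064124 − 1.466)²) = 40.368372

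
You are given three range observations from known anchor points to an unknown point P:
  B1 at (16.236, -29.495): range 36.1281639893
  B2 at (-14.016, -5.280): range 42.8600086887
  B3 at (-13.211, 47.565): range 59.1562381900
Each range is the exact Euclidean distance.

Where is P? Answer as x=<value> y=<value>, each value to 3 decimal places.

x=27.646 y=4.784

eq1: (x − 16.236)² + (y + 29.495)² = 36.1281639893²
eq2: (x + 14.016)² + (y + 5.280)² = 42.8600086887²
eq3: (x + 13.211)² + (y − 47.565)² = 59.1562381900²
eq2−eq3, eq2−eq1 (x²,y² cancel):
  1.610·x + 105.690·y = 550.152918
  60.504·x − 48.430·y = 1440.972177
det = 1.610·-48.430 − 105.690·60.504 = -6472.640060
x = (550.152918·-48.430 − 105.690·1440.972177) / -6472.640060 = 27.645637
y = (1.610·1440.972177 − 550.152918·60.504) / -6472.640060 = 4.784213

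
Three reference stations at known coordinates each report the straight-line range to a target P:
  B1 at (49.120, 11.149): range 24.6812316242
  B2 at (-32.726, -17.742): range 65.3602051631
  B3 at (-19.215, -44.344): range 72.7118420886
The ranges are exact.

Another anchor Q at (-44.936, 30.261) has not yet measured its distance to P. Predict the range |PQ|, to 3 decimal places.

eq1: (x − 49.120)² + (y − 11.149)² = 24.6812316242²
eq2: (x + 32.726)² + (y + 17.742)² = 65.3602051631²
eq3: (x + 19.215)² + (y + 44.344)² = 72.7118420886²
eq2−eq3, eq2−eq1 (x²,y² cancel):
  27.022·x − 53.204·y = -65.218640
  163.692·x + 57.782·y = 4814.098185
det = 27.022·57.782 − -53.204·163.692 = 10270.454372
x = (-65.218640·57.782 − -53.204·4814.098185) / 10270.454372 = 24.571534
y = (27.022·4814.098185 − -65.218640·163.692) / 10270.454372 = 13.705560
|P − Q| = √((24.571534 − -44.936)² + (13.705560 − 30.261)²) = 71.451941

71.452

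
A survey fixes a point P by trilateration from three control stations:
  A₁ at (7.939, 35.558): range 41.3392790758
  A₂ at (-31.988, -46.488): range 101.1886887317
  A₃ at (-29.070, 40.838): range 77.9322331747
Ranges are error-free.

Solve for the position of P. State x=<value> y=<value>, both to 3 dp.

x=45.587 y=18.483

eq1: (x − 7.939)² + (y − 35.558)² = 41.3392790758²
eq2: (x + 31.988)² + (y + 46.488)² = 101.1886887317²
eq3: (x + 29.070)² + (y − 40.838)² = 77.9322331747²
eq3−eq2, eq3−eq1 (x²,y² cancel):
  -5.836·x − 174.652·y = -3494.158616
  74.018·x − 10.560·y = 3179.088914
det = -5.836·-10.560 − -174.652·74.018 = 12989.019896
x = (-3494.158616·-10.560 − -174.652·3179.088914) / 12989.019896 = 45.587162
y = (-5.836·3179.088914 − -3494.158616·74.018) / 12989.019896 = 18.483109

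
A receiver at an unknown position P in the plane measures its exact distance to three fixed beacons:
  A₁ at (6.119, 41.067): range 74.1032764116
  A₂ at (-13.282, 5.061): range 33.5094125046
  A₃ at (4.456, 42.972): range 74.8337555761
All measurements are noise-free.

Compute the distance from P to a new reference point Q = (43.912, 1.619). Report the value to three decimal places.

81.402

eq1: (x − 6.119)² + (y − 41.067)² = 74.1032764116²
eq2: (x + 13.282)² + (y − 5.061)² = 33.5094125046²
eq3: (x − 4.456)² + (y − 42.972)² = 74.8337555761²
eq1−eq2, eq1−eq3 (x²,y² cancel):
  -38.802·x − 72.012·y = 2846.499444
  -3.326·x + 3.810·y = 33.712671
det = -38.802·3.810 − -72.012·-3.326 = -387.347532
x = (2846.499444·3.810 − -72.012·33.712671) / -387.347532 = -34.266075
y = (-38.802·33.712671 − 2846.499444·-3.326) / -387.347532 = -21.064645
|P − Q| = √((-34.266075 − 43.912)² + (-21.064645 − 1.619)²) = 81.402452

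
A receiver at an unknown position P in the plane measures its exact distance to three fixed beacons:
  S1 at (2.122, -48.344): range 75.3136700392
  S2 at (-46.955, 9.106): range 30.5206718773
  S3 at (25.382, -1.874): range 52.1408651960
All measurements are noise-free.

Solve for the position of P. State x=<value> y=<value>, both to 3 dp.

x=-20.104 y=23.615

eq1: (x − 2.122)² + (y + 48.344)² = 75.3136700392²
eq2: (x + 46.955)² + (y − 9.106)² = 30.5206718773²
eq3: (x − 25.382)² + (y + 1.874)² = 52.1408651960²
eq2−eq1, eq2−eq3 (x²,y² cancel):
  98.154·x − 114.900·y = -4686.683524
  144.674·x − 21.960·y = -3427.091873
det = 98.154·-21.960 − -114.900·144.674 = 14467.580760
x = (-4686.683524·-21.960 − -114.900·-3427.091873) / 14467.580760 = -20.103796
y = (98.154·-3427.091873 − -4686.683524·144.674) / 14467.580760 = 23.615453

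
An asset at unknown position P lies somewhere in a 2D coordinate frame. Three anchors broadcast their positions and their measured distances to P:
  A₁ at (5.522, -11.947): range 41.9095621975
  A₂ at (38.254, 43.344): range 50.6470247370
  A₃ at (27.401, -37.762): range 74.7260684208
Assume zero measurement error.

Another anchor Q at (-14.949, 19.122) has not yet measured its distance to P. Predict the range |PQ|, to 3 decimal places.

9.537

eq1: (x − 5.522)² + (y + 11.947)² = 41.9095621975²
eq2: (x − 38.254)² + (y − 43.344)² = 50.6470247370²
eq3: (x − 27.401)² + (y + 37.762)² = 74.7260684208²
eq1−eq3, eq1−eq2 (x²,y² cancel):
  43.758·x − 51.630·y = -1824.013746
  65.464·x + 110.582·y = 2360.137848
det = 43.758·110.582 − -51.630·65.464 = 8218.753476
x = (-1824.013746·110.582 − -51.630·2360.137848) / 8218.753476 = -9.715484
y = (43.758·2360.137848 − -1824.013746·65.464) / 8218.753476 = 27.094394
|P − Q| = √((-9.715484 − -14.949)² + (27.094394 − 19.122)²) = 9.536706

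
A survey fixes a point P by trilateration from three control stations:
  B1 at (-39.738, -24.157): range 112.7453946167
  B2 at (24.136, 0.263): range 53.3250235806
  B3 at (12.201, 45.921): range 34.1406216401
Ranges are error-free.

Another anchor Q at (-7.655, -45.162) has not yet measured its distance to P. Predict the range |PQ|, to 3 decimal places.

eq1: (x + 39.738)² + (y + 24.157)² = 112.7453946167²
eq2: (x − 24.136)² + (y − 0.263)² = 53.3250235806²
eq3: (x − 12.201)² + (y − 45.921)² = 34.1406216401²
eq1−eq2, eq1−eq3 (x²,y² cancel):
  127.748·x + 48.840·y = 8287.912239
  103.878·x + 140.156·y = 11640.875310
det = 127.748·140.156 − 48.840·103.878 = 12831.247168
x = (8287.912239·140.156 − 48.840·11640.875310) / 12831.247168 = 46.220003
y = (127.748·11640.875310 − 8287.912239·103.878) / 12831.247168 = 48.800150
|P − Q| = √((46.220003 − -7.655)² + (48.800150 − -45.162)²) = 108.311595

108.312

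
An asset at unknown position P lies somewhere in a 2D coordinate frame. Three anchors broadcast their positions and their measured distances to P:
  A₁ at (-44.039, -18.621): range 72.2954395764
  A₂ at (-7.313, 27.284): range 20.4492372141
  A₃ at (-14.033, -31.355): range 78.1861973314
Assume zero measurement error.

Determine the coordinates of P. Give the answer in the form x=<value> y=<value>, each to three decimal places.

eq1: (x + 44.039)² + (y + 18.621)² = 72.2954395764²
eq2: (x + 7.313)² + (y − 27.284)² = 20.4492372141²
eq3: (x + 14.033)² + (y + 31.355)² = 78.1861973314²
eq1−eq2, eq1−eq3 (x²,y² cancel):
  73.452·x + 91.810·y = 3320.180744
  60.012·x − 25.468·y = -1992.564918
det = 73.452·-25.468 − 91.810·60.012 = -7380.377256
x = (3320.180744·-25.468 − 91.810·-1992.564918) / -7380.377256 = -13.329809
y = (73.452·-1992.564918 − 3320.180744·60.012) / -7380.377256 = 46.828035

x=-13.330 y=46.828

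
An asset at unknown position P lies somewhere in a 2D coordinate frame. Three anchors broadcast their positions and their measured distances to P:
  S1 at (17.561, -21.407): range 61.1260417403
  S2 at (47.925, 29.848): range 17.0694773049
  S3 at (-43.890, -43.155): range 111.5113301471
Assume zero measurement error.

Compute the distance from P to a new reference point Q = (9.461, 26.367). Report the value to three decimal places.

eq1: (x − 17.561)² + (y + 21.407)² = 61.1260417403²
eq2: (x − 47.925)² + (y − 29.848)² = 17.0694773049²
eq3: (x + 43.890)² + (y + 43.155)² = 111.5113301471²
eq3−eq1, eq3−eq2 (x²,y² cancel):
  122.902·x + 43.496·y = 5676.346017
  183.630·x + 146.006·y = 11542.432300
det = 122.902·146.006 − 43.496·183.630 = 9957.258932
x = (5676.346017·146.006 − 43.496·11542.432300) / 9957.258932 = 32.813342
y = (122.902·11542.432300 − 5676.346017·183.630) / 9957.258932 = 37.785559
|P − Q| = √((32.813342 − 9.461)² + (37.785559 − 26.367)²) = 25.994526

25.995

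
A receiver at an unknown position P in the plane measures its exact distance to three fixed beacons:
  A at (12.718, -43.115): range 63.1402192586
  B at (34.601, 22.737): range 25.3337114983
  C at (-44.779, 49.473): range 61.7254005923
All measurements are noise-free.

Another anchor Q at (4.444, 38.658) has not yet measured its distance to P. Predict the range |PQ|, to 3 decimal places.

19.370

eq1: (x − 12.718)² + (y + 43.115)² = 63.1402192586²
eq2: (x − 34.601)² + (y − 22.737)² = 25.3337114983²
eq3: (x + 44.779)² + (y − 49.473)² = 61.7254005923²
eq2−eq3, eq2−eq1 (x²,y² cancel):
  -158.760·x + 53.472·y = -429.691940
  -43.766·x − 131.704·y = -3038.439971
det = -158.760·-131.704 − 53.472·-43.766 = 23249.582592
x = (-429.691940·-131.704 − 53.472·-3038.439971) / 23249.582592 = 9.422260
y = (-158.760·-3038.439971 − -429.691940·-43.766) / 23249.582592 = 19.939146
|P − Q| = √((9.422260 − 4.444)² + (19.939146 − 38.658)²) = 19.369526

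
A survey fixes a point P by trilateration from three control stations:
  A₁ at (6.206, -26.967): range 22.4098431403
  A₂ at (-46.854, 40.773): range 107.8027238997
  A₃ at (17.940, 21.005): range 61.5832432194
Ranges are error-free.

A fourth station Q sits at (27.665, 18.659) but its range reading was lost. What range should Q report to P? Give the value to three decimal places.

59.012

eq1: (x − 6.206)² + (y + 26.967)² = 22.4098431403²
eq2: (x + 46.854)² + (y − 40.773)² = 107.8027238997²
eq3: (x − 17.940)² + (y − 21.005)² = 61.5832432194²
eq2−eq1, eq2−eq3 (x²,y² cancel):
  106.120·x − 135.480·y = 8027.224891
  129.588·x − 39.536·y = 4734.250215
det = 106.120·-39.536 − -135.480·129.588 = 13361.021920
x = (8027.224891·-39.536 − -135.480·4734.250215) / 13361.021920 = 24.252026
y = (106.120·4734.250215 − 8027.224891·129.588) / 13361.021920 = -40.253911
|P − Q| = √((24.252026 − 27.665)² + (-40.253911 − 18.659)²) = 59.011689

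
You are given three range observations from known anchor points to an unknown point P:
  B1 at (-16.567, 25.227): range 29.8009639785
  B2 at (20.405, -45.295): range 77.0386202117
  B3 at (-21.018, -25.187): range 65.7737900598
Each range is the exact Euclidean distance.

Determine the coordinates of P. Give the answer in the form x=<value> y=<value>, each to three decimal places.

x=12.599 y=31.347

eq1: (x + 16.567)² + (y − 25.227)² = 29.8009639785²
eq2: (x − 20.405)² + (y + 45.295)² = 77.0386202117²
eq3: (x + 21.018)² + (y + 25.187)² = 65.7737900598²
eq1−eq3, eq1−eq2 (x²,y² cancel):
  -8.902·x − 100.828·y = -3272.819730
  73.944·x − 141.044·y = -3489.717518
det = -8.902·-141.044 − -100.828·73.944 = 8711.199320
x = (-3272.819730·-141.044 − -100.828·-3489.717518) / 8711.199320 = 12.598764
y = (-8.902·-3489.717518 − -3272.819730·73.944) / 8711.199320 = 31.347101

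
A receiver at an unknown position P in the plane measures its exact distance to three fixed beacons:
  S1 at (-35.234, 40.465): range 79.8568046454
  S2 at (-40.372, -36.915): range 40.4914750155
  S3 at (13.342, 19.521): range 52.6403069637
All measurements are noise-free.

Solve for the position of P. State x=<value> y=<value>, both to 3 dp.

eq1: (x + 35.234)² + (y − 40.465)² = 79.8568046454²
eq2: (x + 40.372)² + (y + 36.915)² = 40.4914750155²
eq3: (x − 13.342)² + (y − 19.521)² = 52.6403069637²
eq2−eq3, eq2−eq1 (x²,y² cancel):
  107.428·x + 112.872·y = -3564.979572
  10.276·x + 154.760·y = -4851.314327
det = 107.428·154.760 − 112.872·10.276 = 15465.684608
x = (-3564.979572·154.760 − 112.872·-4851.314327) / 15465.684608 = -0.267605
y = (107.428·-4851.314327 − -3564.979572·10.276) / 15465.684608 = -31.329571

x=-0.268 y=-31.330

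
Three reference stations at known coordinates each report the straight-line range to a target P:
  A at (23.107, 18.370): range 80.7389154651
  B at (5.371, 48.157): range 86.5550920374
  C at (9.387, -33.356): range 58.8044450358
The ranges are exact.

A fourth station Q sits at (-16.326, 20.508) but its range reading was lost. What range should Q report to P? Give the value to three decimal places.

eq1: (x − 23.107)² + (y − 18.370)² = 80.7389154651²
eq2: (x − 5.371)² + (y − 48.157)² = 86.5550920374²
eq3: (x − 9.387)² + (y + 33.356)² = 58.8044450358²
eq1−eq2, eq1−eq3 (x²,y² cancel):
  -35.472·x + 59.574·y = 503.542454
  -27.440·x − 103.452·y = 3390.157871
det = -35.472·-103.452 − 59.574·-27.440 = 5304.359904
x = (503.542454·-103.452 − 59.574·3390.157871) / 5304.359904 = -47.896022
y = (-35.472·3390.157871 − 503.542454·-27.440) / 5304.359904 = -20.066224
|P − Q| = √((-47.896022 − -16.326)² + (-20.066224 − 20.508)²) = 51.409473

51.409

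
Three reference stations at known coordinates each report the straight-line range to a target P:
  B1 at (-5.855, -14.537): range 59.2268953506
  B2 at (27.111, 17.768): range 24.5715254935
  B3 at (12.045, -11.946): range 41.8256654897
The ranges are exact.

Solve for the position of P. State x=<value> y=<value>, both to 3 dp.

eq1: (x + 5.855)² + (y + 14.537)² = 59.2268953506²
eq2: (x − 27.111)² + (y − 17.768)² = 24.5715254935²
eq3: (x − 12.045)² + (y + 11.946)² = 41.8256654897²
eq2−eq1, eq2−eq3 (x²,y² cancel):
  -65.932·x − 64.610·y = -3709.168019
  -30.132·x − 59.428·y = -1908.545633
det = -65.932·-59.428 − -64.610·-30.132 = 1971.378376
x = (-3709.168019·-59.428 − -64.610·-1908.545633) / 1971.378376 = 49.263655
y = (-65.932·-1908.545633 − -3709.168019·-30.132) / 1971.378376 = 7.136925

x=49.264 y=7.137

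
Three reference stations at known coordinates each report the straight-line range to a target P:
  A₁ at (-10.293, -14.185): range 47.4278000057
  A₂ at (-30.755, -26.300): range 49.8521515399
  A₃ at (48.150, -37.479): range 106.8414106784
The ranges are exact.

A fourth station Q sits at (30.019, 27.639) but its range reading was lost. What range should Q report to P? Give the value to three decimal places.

70.356

eq1: (x + 10.293)² + (y + 14.185)² = 47.4278000057²
eq2: (x + 30.755)² + (y + 26.300)² = 49.8521515399²
eq3: (x − 48.150)² + (y + 37.479)² = 106.8414106784²
eq2−eq1, eq2−eq3 (x²,y² cancel):
  40.924·x + 24.230·y = -1094.559151
  157.810·x − 22.358·y = -6844.312107
det = 40.924·-22.358 − 24.230·157.810 = -4738.715092
x = (-1094.559151·-22.358 − 24.230·-6844.312107) / -4738.715092 = -40.160641
y = (40.924·-6844.312107 − -1094.559151·157.810) / -4738.715092 = 22.656827
|P − Q| = √((-40.160641 − 30.019)² + (22.656827 − 27.639)²) = 70.356265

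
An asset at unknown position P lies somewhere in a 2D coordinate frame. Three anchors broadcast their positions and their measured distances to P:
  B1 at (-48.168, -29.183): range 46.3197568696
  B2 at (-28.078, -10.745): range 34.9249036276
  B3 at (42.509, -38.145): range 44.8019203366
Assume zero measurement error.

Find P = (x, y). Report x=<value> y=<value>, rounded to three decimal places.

eq1: (x + 48.168)² + (y + 29.183)² = 46.3197568696²
eq2: (x + 28.078)² + (y + 10.745)² = 34.9249036276²
eq3: (x − 42.509)² + (y + 38.145)² = 44.8019203366²
eq2−eq1, eq2−eq3 (x²,y² cancel):
  -40.180·x − 36.876·y = 1342.203621
  141.174·x − 54.800·y = 1570.763825
det = -40.180·-54.800 − -36.876·141.174 = 7407.796424
x = (1342.203621·-54.800 − -36.876·1570.763825) / 7407.796424 = -2.109841
y = (-40.180·1570.763825 − 1342.203621·141.174) / 7407.796424 = -34.098878

x=-2.110 y=-34.099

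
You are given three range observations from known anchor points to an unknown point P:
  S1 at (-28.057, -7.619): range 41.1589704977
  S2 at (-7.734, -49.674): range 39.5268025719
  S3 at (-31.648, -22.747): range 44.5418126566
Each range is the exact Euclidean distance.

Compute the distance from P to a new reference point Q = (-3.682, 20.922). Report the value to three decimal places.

eq1: (x + 28.057)² + (y + 7.619)² = 41.1589704977²
eq2: (x + 7.734)² + (y + 49.674)² = 39.5268025719²
eq3: (x + 31.648)² + (y + 22.747)² = 44.5418126566²
eq1−eq3, eq1−eq2 (x²,y² cancel):
  -7.182·x − 30.256·y = 383.865281
  40.646·x − 84.110·y = 1813.769353
det = -7.182·-84.110 − -30.256·40.646 = 1833.863396
x = (383.865281·-84.110 − -30.256·1813.769353) / 1833.863396 = 12.318528
y = (-7.182·1813.769353 − 383.865281·40.646) / 1833.863396 = -15.611348
|P − Q| = √((12.318528 − -3.682)² + (-15.611348 − 20.922)²) = 39.883611

39.884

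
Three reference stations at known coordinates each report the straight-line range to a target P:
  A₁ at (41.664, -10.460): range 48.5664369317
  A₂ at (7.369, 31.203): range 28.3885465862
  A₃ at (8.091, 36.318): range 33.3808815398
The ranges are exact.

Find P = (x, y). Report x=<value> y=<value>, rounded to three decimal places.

eq1: (x − 41.664)² + (y + 10.460)² = 48.5664369317²
eq2: (x − 7.369)² + (y − 31.203)² = 28.3885465862²
eq3: (x − 8.091)² + (y − 36.318)² = 33.3808815398²
eq3−eq1, eq3−eq2 (x²,y² cancel):
  67.146·x − 93.556·y = -783.576453
  -1.444·x − 10.230·y = -48.158360
det = 67.146·-10.230 − -93.556·-1.444 = -821.998444
x = (-783.576453·-10.230 − -93.556·-48.158360) / -821.998444 = -4.270669
y = (67.146·-48.158360 − -783.576453·-1.444) / -821.998444 = 5.310382

x=-4.271 y=5.310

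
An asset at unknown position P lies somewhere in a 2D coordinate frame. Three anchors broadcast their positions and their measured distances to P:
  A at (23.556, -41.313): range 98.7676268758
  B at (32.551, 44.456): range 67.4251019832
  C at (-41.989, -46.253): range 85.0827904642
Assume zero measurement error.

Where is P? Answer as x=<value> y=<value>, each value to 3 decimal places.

x=-34.611 y=38.509

eq1: (x − 23.556)² + (y + 41.313)² = 98.7676268758²
eq2: (x − 32.551)² + (y − 44.456)² = 67.4251019832²
eq3: (x + 41.989)² + (y + 46.253)² = 85.0827904642²
eq1−eq3, eq1−eq2 (x²,y² cancel):
  -131.090·x − 9.880·y = 4156.729911
  17.990·x + 171.538·y = 5983.154173
det = -131.090·171.538 − -9.880·17.990 = -22309.175220
x = (4156.729911·171.538 − -9.880·5983.154173) / -22309.175220 = -34.611351
y = (-131.090·5983.154173 − 4156.729911·17.990) / -22309.175220 = 38.509324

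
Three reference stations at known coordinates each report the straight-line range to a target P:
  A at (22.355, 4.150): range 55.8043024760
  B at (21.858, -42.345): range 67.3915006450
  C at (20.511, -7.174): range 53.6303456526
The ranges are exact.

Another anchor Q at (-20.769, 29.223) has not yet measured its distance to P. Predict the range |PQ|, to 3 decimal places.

34.603

eq1: (x − 22.355)² + (y − 4.150)² = 55.8043024760²
eq2: (x − 21.858)² + (y + 42.345)² = 67.3915006450²
eq3: (x − 20.511)² + (y + 7.174)² = 53.6303456526²
eq2−eq1, eq2−eq3 (x²,y² cancel):
  0.994·x + 92.990·y = -326.408480
  -2.694·x + 70.342·y = -133.303408
det = 0.994·70.342 − 92.990·-2.694 = 320.435008
x = (-326.408480·70.342 − 92.990·-133.303408) / 320.435008 = -32.968749
y = (0.994·-133.303408 − -326.408480·-2.694) / 320.435008 = -3.157732
|P − Q| = √((-32.968749 − -20.769)² + (-3.157732 − 29.223)²) = 34.602684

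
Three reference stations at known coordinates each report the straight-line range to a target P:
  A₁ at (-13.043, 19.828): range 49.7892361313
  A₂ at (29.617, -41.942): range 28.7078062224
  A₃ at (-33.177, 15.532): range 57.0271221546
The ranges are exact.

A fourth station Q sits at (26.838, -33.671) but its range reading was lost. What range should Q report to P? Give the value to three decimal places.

eq1: (x + 13.043)² + (y − 19.828)² = 49.7892361313²
eq2: (x − 29.617)² + (y + 41.942)² = 28.7078062224²
eq3: (x + 33.177)² + (y − 15.532)² = 57.0271221546²
eq2−eq1, eq2−eq3 (x²,y² cancel):
  -85.320·x + 123.540·y = -3727.858516
  -125.588·x + 114.948·y = -3722.296223
det = -85.320·114.948 − 123.540·-125.588 = 5707.778160
x = (-3727.858516·114.948 − 123.540·-3722.296223) / 5707.778160 = 5.491208
y = (-85.320·-3722.296223 − -3727.858516·-125.588) / 5707.778160 = -26.382942
|P − Q| = √((5.491208 − 26.838)² + (-26.382942 − -33.671)²) = 22.556625

22.557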